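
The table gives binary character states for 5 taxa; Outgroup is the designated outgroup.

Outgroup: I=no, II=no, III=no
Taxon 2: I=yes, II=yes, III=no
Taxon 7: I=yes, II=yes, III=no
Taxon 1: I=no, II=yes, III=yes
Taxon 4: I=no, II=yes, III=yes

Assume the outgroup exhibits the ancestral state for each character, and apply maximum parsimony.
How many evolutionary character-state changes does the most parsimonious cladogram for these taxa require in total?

3

The outgroup has state 'no' for every character, so 'yes' is the derived state throughout.
I: derived state 'yes' in Taxon 2 and Taxon 7 only — synapomorphy for {Taxon 2, Taxon 7}.
II (derived state 'yes') is shared by all ingroup taxa — unites the whole ingroup.
III: derived state 'yes' in Taxon 1 and Taxon 4 only — synapomorphy for {Taxon 1, Taxon 4}.
Most parsimonious ingroup topology: ((Taxon 2,Taxon 7),(Taxon 1,Taxon 4)).
Changes per character on this tree: I: 1; II: 1; III: 1.
Total = 3.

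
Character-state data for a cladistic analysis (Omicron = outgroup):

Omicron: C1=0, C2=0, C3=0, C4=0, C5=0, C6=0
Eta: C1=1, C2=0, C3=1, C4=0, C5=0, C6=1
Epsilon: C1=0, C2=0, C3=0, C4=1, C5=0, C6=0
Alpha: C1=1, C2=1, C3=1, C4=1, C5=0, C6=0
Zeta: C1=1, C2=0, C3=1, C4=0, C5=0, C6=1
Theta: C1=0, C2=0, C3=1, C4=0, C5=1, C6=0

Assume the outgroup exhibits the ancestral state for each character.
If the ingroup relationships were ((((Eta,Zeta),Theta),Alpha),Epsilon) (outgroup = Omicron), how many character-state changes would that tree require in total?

Map each character onto ((((Eta,Zeta),Theta),Alpha),Epsilon) (rooted by Omicron) and count the minimum state changes it requires (Fitch parsimony):
C1: 2; C2: 1; C3: 1; C4: 2; C5: 1; C6: 1.
Total tree length = 8.

8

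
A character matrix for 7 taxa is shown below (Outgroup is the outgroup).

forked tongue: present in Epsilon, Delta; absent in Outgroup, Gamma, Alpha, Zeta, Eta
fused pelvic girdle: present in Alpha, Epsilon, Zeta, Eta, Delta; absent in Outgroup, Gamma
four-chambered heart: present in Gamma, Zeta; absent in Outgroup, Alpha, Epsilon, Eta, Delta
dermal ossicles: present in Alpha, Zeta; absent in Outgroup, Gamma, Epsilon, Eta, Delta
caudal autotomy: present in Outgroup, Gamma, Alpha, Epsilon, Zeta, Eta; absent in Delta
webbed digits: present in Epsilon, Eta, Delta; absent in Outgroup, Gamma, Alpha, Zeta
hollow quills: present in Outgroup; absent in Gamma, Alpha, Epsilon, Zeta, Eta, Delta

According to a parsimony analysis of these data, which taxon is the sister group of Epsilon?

Delta

Character polarity is set by the outgroup: the derived state is whichever differs from the outgroup's state, so for caudal autotomy, hollow quills the derived state is 'absent', and for the remaining characters it is 'present'.
forked tongue: derived state 'present' in Delta and Epsilon only — synapomorphy for {Delta, Epsilon}.
Only Alpha, Delta, Epsilon, Eta, and Zeta show the derived state 'present' for fused pelvic girdle, supporting them as a clade.
four-chambered heart (state 'present') occurs in Gamma and Zeta but conflicts with the nesting implied by the other characters — most parsimoniously interpreted as homoplasy.
Only Alpha and Zeta show the derived state 'present' for dermal ossicles, supporting them as a clade.
caudal autotomy (derived state 'absent') is unique to Delta (autapomorphy; uninformative for grouping).
webbed digits: derived state 'present' in Delta, Epsilon, and Eta only — synapomorphy for {Delta, Epsilon, Eta}.
All ingroup taxa share the derived state 'absent' for hollow quills; it defines the ingroup but does not resolve relationships within it.
Most parsimonious ingroup topology: (Gamma,((Alpha,Zeta),((Epsilon,Delta),Eta))).
Epsilon and Delta form a cherry on this tree, so they are sister taxa.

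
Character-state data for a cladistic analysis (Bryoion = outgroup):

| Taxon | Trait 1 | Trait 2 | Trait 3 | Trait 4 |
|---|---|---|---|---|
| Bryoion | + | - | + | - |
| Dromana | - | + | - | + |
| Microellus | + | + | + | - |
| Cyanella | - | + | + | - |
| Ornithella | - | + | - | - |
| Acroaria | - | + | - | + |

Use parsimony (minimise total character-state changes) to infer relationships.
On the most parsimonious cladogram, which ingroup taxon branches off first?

Microellus

Character polarity is set by the outgroup: the derived state is whichever differs from the outgroup's state, so for Trait 1, Trait 3 the derived state is '-', and for the remaining characters it is '+'.
Trait 1: derived state '-' in Acroaria, Cyanella, Dromana, and Ornithella only — synapomorphy for {Acroaria, Cyanella, Dromana, Ornithella}.
All ingroup taxa share the derived state '+' for Trait 2; it defines the ingroup but does not resolve relationships within it.
Only Acroaria, Dromana, and Ornithella show the derived state '-' for Trait 3, supporting them as a clade.
Trait 4: derived state '+' in Acroaria and Dromana only — synapomorphy for {Acroaria, Dromana}.
Most parsimonious ingroup topology: ((((Dromana,Acroaria),Ornithella),Cyanella),Microellus).
Microellus is sister to the clade containing all other ingroup taxa, so it is the earliest-diverging (most basal) ingroup lineage.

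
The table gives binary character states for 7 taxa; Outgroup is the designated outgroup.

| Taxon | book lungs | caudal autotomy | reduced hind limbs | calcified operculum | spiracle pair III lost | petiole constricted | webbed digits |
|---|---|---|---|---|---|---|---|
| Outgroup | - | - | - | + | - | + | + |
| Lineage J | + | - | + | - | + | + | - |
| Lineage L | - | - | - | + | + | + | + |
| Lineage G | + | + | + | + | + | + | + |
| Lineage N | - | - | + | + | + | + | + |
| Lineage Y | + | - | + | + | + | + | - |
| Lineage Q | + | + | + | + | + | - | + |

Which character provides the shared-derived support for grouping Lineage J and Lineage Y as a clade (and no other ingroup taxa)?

webbed digits

Character polarity is set by the outgroup: the derived state is whichever differs from the outgroup's state, so for calcified operculum, petiole constricted, webbed digits the derived state is '-', and for the remaining characters it is '+'.
Only Lineage G, Lineage J, Lineage Q, and Lineage Y show the derived state '+' for book lungs, supporting them as a clade.
caudal autotomy (derived state '+') is shared by Lineage G and Lineage Q — a synapomorphy uniting that clade.
reduced hind limbs: derived state '+' in Lineage G, Lineage J, Lineage N, Lineage Q, and Lineage Y only — synapomorphy for {Lineage G, Lineage J, Lineage N, Lineage Q, Lineage Y}.
calcified operculum (derived state '-') is unique to Lineage J (autapomorphy; uninformative for grouping).
spiracle pair III lost (derived state '+') is shared by all ingroup taxa — unites the whole ingroup.
petiole constricted: derived state '-' in Lineage Q only — an autapomorphy, so it tells us nothing about relationships among taxa.
Only Lineage J and Lineage Y show the derived state '-' for webbed digits, supporting them as a clade.
Most parsimonious ingroup topology: ((((Lineage J,Lineage Y),(Lineage G,Lineage Q)),Lineage N),Lineage L).
The clade {Lineage J, Lineage Y} is supported by webbed digits: its derived state '-' occurs in exactly those taxa and in no other taxon (including the outgroup).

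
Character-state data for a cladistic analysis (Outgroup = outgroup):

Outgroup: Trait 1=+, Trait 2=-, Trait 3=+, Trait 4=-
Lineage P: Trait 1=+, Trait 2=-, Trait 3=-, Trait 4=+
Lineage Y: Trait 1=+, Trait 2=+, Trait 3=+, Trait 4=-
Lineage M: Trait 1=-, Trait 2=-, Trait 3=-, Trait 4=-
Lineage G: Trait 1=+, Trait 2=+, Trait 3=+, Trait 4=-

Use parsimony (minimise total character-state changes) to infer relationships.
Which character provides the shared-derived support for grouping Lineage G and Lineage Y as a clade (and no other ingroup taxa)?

Character polarity is set by the outgroup: the derived state is whichever differs from the outgroup's state, so for Trait 1, Trait 3 the derived state is '-', and for the remaining characters it is '+'.
Trait 1: derived state '-' in Lineage M only — an autapomorphy, so it tells us nothing about relationships among taxa.
Trait 2 (derived state '+') is shared by Lineage G and Lineage Y — a synapomorphy uniting that clade.
Trait 3 (derived state '-') is shared by Lineage M and Lineage P — a synapomorphy uniting that clade.
Trait 4: derived state '+' in Lineage P only — an autapomorphy, so it tells us nothing about relationships among taxa.
Most parsimonious ingroup topology: ((Lineage P,Lineage M),(Lineage Y,Lineage G)).
The clade {Lineage G, Lineage Y} is supported by Trait 2: its derived state '+' occurs in exactly those taxa and in no other taxon (including the outgroup).

Trait 2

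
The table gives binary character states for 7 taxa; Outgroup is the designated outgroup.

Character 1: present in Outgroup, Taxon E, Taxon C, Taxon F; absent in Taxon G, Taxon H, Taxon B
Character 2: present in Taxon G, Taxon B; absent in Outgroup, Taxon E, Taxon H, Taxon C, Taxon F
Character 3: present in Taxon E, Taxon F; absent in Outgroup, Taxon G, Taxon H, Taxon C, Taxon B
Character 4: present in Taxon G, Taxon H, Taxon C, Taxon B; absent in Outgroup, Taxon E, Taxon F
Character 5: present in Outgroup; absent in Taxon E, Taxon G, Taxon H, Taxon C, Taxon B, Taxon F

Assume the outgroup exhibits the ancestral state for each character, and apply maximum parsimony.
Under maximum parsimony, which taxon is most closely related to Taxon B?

Taxon G

Character polarity is set by the outgroup: the derived state is whichever differs from the outgroup's state, so for Character 1, Character 5 the derived state is 'absent', and for the remaining characters it is 'present'.
Character 1 (derived state 'absent') is shared by Taxon B, Taxon G, and Taxon H — a synapomorphy uniting that clade.
Character 2 (derived state 'present') is shared by Taxon B and Taxon G — a synapomorphy uniting that clade.
Only Taxon E and Taxon F show the derived state 'present' for Character 3, supporting them as a clade.
Character 4 (derived state 'present') is shared by Taxon B, Taxon C, Taxon G, and Taxon H — a synapomorphy uniting that clade.
All ingroup taxa share the derived state 'absent' for Character 5; it defines the ingroup but does not resolve relationships within it.
Most parsimonious ingroup topology: ((Taxon E,Taxon F),(((Taxon G,Taxon B),Taxon H),Taxon C)).
Taxon B and Taxon G form a cherry on this tree, so they are sister taxa.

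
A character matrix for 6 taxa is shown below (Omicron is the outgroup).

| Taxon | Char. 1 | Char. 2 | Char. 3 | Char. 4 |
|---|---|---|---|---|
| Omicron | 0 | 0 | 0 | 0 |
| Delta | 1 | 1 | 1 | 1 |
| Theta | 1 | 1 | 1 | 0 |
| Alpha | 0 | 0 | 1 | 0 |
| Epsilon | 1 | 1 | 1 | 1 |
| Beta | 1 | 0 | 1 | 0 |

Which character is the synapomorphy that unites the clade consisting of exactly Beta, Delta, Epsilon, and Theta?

The outgroup has state '0' for every character, so '1' is the derived state throughout.
Char. 1 (derived state '1') is shared by Beta, Delta, Epsilon, and Theta — a synapomorphy uniting that clade.
Only Delta, Epsilon, and Theta show the derived state '1' for Char. 2, supporting them as a clade.
Char. 3 (derived state '1') is shared by all ingroup taxa — unites the whole ingroup.
Char. 4: derived state '1' in Delta and Epsilon only — synapomorphy for {Delta, Epsilon}.
Most parsimonious ingroup topology: ((((Delta,Epsilon),Theta),Beta),Alpha).
The clade {Beta, Delta, Epsilon, Theta} is supported by Char. 1: its derived state '1' occurs in exactly those taxa and in no other taxon (including the outgroup).

Char. 1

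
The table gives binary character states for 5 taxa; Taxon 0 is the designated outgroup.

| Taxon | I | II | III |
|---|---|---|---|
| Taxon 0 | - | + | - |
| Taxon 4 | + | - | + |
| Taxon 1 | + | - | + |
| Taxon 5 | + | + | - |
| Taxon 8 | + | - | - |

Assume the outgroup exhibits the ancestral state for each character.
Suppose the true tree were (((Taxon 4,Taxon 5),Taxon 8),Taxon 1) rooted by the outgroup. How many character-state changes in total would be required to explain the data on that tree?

Map each character onto (((Taxon 4,Taxon 5),Taxon 8),Taxon 1) (rooted by Taxon 0) and count the minimum state changes it requires (Fitch parsimony):
I: 1; II: 2; III: 2.
Total tree length = 5.

5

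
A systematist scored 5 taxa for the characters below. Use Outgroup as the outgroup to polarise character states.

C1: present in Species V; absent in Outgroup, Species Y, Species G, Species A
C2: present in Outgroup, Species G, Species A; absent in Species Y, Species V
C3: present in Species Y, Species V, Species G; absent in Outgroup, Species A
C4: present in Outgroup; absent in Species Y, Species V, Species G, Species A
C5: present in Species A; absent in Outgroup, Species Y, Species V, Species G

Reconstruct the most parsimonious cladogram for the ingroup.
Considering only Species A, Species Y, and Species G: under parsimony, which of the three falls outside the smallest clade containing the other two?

Species A

Character polarity is set by the outgroup: the derived state is whichever differs from the outgroup's state, so for C2, C4 the derived state is 'absent', and for the remaining characters it is 'present'.
C1: derived state 'present' in Species V only — an autapomorphy, so it tells us nothing about relationships among taxa.
C2 (derived state 'absent') is shared by Species V and Species Y — a synapomorphy uniting that clade.
C3: derived state 'present' in Species G, Species V, and Species Y only — synapomorphy for {Species G, Species V, Species Y}.
C4 (derived state 'absent') is shared by all ingroup taxa — unites the whole ingroup.
C5 (derived state 'present') is unique to Species A (autapomorphy; uninformative for grouping).
Most parsimonious ingroup topology: (((Species Y,Species V),Species G),Species A).
Species Y and Species G share a more recent common ancestor with each other than either does with Species A, so Species A is the least closely related of the three.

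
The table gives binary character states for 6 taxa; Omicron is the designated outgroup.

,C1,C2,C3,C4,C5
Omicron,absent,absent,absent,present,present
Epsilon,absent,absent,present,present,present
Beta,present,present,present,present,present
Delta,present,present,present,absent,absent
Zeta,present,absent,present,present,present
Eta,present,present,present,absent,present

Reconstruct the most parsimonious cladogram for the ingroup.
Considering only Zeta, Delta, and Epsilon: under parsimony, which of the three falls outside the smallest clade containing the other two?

Character polarity is set by the outgroup: the derived state is whichever differs from the outgroup's state, so for C4, C5 the derived state is 'absent', and for the remaining characters it is 'present'.
Only Beta, Delta, Eta, and Zeta show the derived state 'present' for C1, supporting them as a clade.
C2: derived state 'present' in Beta, Delta, and Eta only — synapomorphy for {Beta, Delta, Eta}.
All ingroup taxa share the derived state 'present' for C3; it defines the ingroup but does not resolve relationships within it.
C4: derived state 'absent' in Delta and Eta only — synapomorphy for {Delta, Eta}.
C5: derived state 'absent' in Delta only — an autapomorphy, so it tells us nothing about relationships among taxa.
Most parsimonious ingroup topology: (Epsilon,((Beta,(Delta,Eta)),Zeta)).
Zeta and Delta share a more recent common ancestor with each other than either does with Epsilon, so Epsilon is the least closely related of the three.

Epsilon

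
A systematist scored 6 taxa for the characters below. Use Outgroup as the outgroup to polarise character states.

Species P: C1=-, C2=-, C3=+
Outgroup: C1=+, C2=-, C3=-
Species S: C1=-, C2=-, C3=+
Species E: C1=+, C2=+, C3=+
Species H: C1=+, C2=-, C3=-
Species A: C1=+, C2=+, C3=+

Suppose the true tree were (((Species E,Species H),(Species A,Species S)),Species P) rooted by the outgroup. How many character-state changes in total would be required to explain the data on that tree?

Map each character onto (((Species E,Species H),(Species A,Species S)),Species P) (rooted by Outgroup) and count the minimum state changes it requires (Fitch parsimony):
C1: 2; C2: 2; C3: 2.
Total tree length = 6.

6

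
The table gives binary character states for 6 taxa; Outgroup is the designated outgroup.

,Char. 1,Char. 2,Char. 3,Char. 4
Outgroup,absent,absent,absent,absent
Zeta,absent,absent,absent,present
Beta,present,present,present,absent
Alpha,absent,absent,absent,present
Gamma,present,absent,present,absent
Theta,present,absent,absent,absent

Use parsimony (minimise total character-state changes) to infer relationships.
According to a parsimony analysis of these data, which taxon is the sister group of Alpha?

The outgroup has state 'absent' for every character, so 'present' is the derived state throughout.
Char. 1 (derived state 'present') is shared by Beta, Gamma, and Theta — a synapomorphy uniting that clade.
Char. 2 (derived state 'present') is unique to Beta (autapomorphy; uninformative for grouping).
Char. 3: derived state 'present' in Beta and Gamma only — synapomorphy for {Beta, Gamma}.
Char. 4 (derived state 'present') is shared by Alpha and Zeta — a synapomorphy uniting that clade.
Most parsimonious ingroup topology: ((Zeta,Alpha),((Beta,Gamma),Theta)).
Alpha and Zeta form a cherry on this tree, so they are sister taxa.

Zeta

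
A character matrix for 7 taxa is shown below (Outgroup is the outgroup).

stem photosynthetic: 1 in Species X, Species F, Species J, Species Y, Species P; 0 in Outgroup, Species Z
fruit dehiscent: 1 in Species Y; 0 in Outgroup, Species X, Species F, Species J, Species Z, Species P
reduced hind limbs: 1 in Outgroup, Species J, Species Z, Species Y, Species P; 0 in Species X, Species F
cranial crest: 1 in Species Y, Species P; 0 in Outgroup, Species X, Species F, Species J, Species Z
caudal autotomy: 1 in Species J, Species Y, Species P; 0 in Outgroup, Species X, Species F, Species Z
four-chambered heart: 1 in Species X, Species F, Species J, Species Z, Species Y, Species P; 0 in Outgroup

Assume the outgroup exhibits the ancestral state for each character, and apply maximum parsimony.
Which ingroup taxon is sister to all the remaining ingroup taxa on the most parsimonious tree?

Species Z

Character polarity is set by the outgroup: the derived state is whichever differs from the outgroup's state, so for reduced hind limbs the derived state is '0', and for the remaining characters it is '1'.
stem photosynthetic (derived state '1') is shared by Species F, Species J, Species P, Species X, and Species Y — a synapomorphy uniting that clade.
fruit dehiscent (derived state '1') is unique to Species Y (autapomorphy; uninformative for grouping).
reduced hind limbs (derived state '0') is shared by Species F and Species X — a synapomorphy uniting that clade.
cranial crest: derived state '1' in Species P and Species Y only — synapomorphy for {Species P, Species Y}.
caudal autotomy (derived state '1') is shared by Species J, Species P, and Species Y — a synapomorphy uniting that clade.
All ingroup taxa share the derived state '1' for four-chambered heart; it defines the ingroup but does not resolve relationships within it.
Most parsimonious ingroup topology: (((Species X,Species F),(Species J,(Species Y,Species P))),Species Z).
Species Z is sister to the clade containing all other ingroup taxa, so it is the earliest-diverging (most basal) ingroup lineage.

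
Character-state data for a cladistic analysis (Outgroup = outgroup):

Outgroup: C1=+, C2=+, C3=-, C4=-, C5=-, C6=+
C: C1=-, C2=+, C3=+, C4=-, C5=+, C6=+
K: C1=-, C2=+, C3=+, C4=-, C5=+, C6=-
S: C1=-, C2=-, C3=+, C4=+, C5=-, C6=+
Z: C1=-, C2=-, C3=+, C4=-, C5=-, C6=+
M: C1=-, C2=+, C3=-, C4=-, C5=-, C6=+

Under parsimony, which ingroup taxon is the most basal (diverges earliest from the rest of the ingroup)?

M

Character polarity is set by the outgroup: the derived state is whichever differs from the outgroup's state, so for C1, C2, C6 the derived state is '-', and for the remaining characters it is '+'.
All ingroup taxa share the derived state '-' for C1; it defines the ingroup but does not resolve relationships within it.
Only S and Z show the derived state '-' for C2, supporting them as a clade.
C3 (derived state '+') is shared by C, K, S, and Z — a synapomorphy uniting that clade.
C4: derived state '+' in S only — an autapomorphy, so it tells us nothing about relationships among taxa.
Only C and K show the derived state '+' for C5, supporting them as a clade.
C6 (derived state '-') is unique to K (autapomorphy; uninformative for grouping).
Most parsimonious ingroup topology: (((C,K),(S,Z)),M).
M is sister to the clade containing all other ingroup taxa, so it is the earliest-diverging (most basal) ingroup lineage.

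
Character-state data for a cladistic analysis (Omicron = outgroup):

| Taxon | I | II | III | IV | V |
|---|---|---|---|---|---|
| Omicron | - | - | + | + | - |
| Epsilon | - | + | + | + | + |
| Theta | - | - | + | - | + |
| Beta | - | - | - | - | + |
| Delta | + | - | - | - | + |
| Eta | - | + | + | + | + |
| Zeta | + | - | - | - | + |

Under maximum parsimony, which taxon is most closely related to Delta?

Zeta

Character polarity is set by the outgroup: the derived state is whichever differs from the outgroup's state, so for III, IV the derived state is '-', and for the remaining characters it is '+'.
Only Delta and Zeta show the derived state '+' for I, supporting them as a clade.
Only Epsilon and Eta show the derived state '+' for II, supporting them as a clade.
III (derived state '-') is shared by Beta, Delta, and Zeta — a synapomorphy uniting that clade.
IV: derived state '-' in Beta, Delta, Theta, and Zeta only — synapomorphy for {Beta, Delta, Theta, Zeta}.
V (derived state '+') is shared by all ingroup taxa — unites the whole ingroup.
Most parsimonious ingroup topology: ((Epsilon,Eta),(Theta,(Beta,(Delta,Zeta)))).
Delta and Zeta form a cherry on this tree, so they are sister taxa.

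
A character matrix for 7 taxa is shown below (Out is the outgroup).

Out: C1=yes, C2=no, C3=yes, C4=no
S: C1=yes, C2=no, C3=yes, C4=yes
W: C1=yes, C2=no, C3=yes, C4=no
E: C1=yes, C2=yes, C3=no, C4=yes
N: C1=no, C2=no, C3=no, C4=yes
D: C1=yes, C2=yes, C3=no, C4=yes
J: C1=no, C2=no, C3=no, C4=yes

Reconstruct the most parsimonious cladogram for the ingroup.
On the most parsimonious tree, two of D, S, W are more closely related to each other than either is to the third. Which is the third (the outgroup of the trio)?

W

Character polarity is set by the outgroup: the derived state is whichever differs from the outgroup's state, so for C1, C3 the derived state is 'no', and for the remaining characters it is 'yes'.
C1 (derived state 'no') is shared by J and N — a synapomorphy uniting that clade.
Only D and E show the derived state 'yes' for C2, supporting them as a clade.
Only D, E, J, and N show the derived state 'no' for C3, supporting them as a clade.
Only D, E, J, N, and S show the derived state 'yes' for C4, supporting them as a clade.
Most parsimonious ingroup topology: ((S,((E,D),(N,J))),W).
D and S share a more recent common ancestor with each other than either does with W, so W is the least closely related of the three.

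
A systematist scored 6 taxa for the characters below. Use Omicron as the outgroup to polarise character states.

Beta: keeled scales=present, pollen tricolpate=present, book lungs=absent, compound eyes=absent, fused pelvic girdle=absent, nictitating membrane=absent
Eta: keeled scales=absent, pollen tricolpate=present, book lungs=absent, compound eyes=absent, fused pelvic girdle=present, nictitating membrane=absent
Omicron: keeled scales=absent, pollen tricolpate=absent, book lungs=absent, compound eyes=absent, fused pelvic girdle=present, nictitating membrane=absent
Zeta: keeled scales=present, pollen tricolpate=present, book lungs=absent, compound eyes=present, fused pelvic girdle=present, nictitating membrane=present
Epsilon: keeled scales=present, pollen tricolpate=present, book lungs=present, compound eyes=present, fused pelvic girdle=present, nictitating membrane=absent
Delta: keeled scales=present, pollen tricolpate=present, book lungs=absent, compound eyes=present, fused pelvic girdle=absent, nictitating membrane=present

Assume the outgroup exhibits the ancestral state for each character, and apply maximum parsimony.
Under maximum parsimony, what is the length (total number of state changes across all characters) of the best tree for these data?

7

Character polarity is set by the outgroup: the derived state is whichever differs from the outgroup's state, so for fused pelvic girdle the derived state is 'absent', and for the remaining characters it is 'present'.
keeled scales (derived state 'present') is shared by Beta, Delta, Epsilon, and Zeta — a synapomorphy uniting that clade.
All ingroup taxa share the derived state 'present' for pollen tricolpate; it defines the ingroup but does not resolve relationships within it.
book lungs: derived state 'present' in Epsilon only — an autapomorphy, so it tells us nothing about relationships among taxa.
Only Delta, Epsilon, and Zeta show the derived state 'present' for compound eyes, supporting them as a clade.
fused pelvic girdle groups Beta and Delta, which is incompatible with the clades supported by the remaining characters; treating it as convergent (homoplasy) costs fewer steps than any alternative tree.
Only Delta and Zeta show the derived state 'present' for nictitating membrane, supporting them as a clade.
Most parsimonious ingroup topology: (((Epsilon,(Zeta,Delta)),Beta),Eta).
Changes per character on this tree: keeled scales: 1; pollen tricolpate: 1; book lungs: 1; compound eyes: 1; fused pelvic girdle: 2; nictitating membrane: 1.
Total = 7.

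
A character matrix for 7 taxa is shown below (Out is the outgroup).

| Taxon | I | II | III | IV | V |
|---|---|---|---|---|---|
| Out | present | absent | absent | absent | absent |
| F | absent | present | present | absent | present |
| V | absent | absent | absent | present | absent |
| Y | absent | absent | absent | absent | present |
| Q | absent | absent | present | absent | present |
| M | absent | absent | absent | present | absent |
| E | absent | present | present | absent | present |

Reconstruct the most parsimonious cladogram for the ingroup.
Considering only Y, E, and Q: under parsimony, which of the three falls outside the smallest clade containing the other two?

Y

Character polarity is set by the outgroup: the derived state is whichever differs from the outgroup's state, so for I the derived state is 'absent', and for the remaining characters it is 'present'.
All ingroup taxa share the derived state 'absent' for I; it defines the ingroup but does not resolve relationships within it.
II (derived state 'present') is shared by E and F — a synapomorphy uniting that clade.
III: derived state 'present' in E, F, and Q only — synapomorphy for {E, F, Q}.
IV: derived state 'present' in M and V only — synapomorphy for {M, V}.
Only E, F, Q, and Y show the derived state 'present' for V, supporting them as a clade.
Most parsimonious ingroup topology: ((((F,E),Q),Y),(V,M)).
Q and E share a more recent common ancestor with each other than either does with Y, so Y is the least closely related of the three.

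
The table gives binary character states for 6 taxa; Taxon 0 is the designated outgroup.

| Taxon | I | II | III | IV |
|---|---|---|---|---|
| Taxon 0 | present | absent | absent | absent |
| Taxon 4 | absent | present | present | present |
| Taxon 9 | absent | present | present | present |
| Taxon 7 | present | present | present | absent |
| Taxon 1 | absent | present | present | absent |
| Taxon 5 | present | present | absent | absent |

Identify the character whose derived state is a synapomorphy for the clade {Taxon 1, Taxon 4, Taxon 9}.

Character polarity is set by the outgroup: the derived state is whichever differs from the outgroup's state, so for I the derived state is 'absent', and for the remaining characters it is 'present'.
I: derived state 'absent' in Taxon 1, Taxon 4, and Taxon 9 only — synapomorphy for {Taxon 1, Taxon 4, Taxon 9}.
II (derived state 'present') is shared by all ingroup taxa — unites the whole ingroup.
III (derived state 'present') is shared by Taxon 1, Taxon 4, Taxon 7, and Taxon 9 — a synapomorphy uniting that clade.
IV (derived state 'present') is shared by Taxon 4 and Taxon 9 — a synapomorphy uniting that clade.
Most parsimonious ingroup topology: ((((Taxon 4,Taxon 9),Taxon 1),Taxon 7),Taxon 5).
The clade {Taxon 1, Taxon 4, Taxon 9} is supported by I: its derived state 'absent' occurs in exactly those taxa and in no other taxon (including the outgroup).

I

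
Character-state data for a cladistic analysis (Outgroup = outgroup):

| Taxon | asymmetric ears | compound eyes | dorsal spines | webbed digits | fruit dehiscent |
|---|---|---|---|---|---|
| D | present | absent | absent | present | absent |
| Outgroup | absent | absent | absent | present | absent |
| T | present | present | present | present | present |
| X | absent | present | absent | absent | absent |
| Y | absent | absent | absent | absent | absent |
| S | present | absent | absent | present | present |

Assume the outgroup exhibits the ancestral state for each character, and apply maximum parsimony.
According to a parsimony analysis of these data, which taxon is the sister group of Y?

Character polarity is set by the outgroup: the derived state is whichever differs from the outgroup's state, so for webbed digits the derived state is 'absent', and for the remaining characters it is 'present'.
asymmetric ears (derived state 'present') is shared by D, S, and T — a synapomorphy uniting that clade.
compound eyes (state 'present') occurs in T and X but conflicts with the nesting implied by the other characters — most parsimoniously interpreted as homoplasy.
dorsal spines: derived state 'present' in T only — an autapomorphy, so it tells us nothing about relationships among taxa.
Only X and Y show the derived state 'absent' for webbed digits, supporting them as a clade.
fruit dehiscent (derived state 'present') is shared by S and T — a synapomorphy uniting that clade.
Most parsimonious ingroup topology: (((S,T),D),(Y,X)).
Y and X form a cherry on this tree, so they are sister taxa.

X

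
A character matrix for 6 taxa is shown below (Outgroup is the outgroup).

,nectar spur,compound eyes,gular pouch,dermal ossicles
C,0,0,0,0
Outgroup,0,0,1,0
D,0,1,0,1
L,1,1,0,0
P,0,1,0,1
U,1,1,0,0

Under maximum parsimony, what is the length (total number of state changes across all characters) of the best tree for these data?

4

Character polarity is set by the outgroup: the derived state is whichever differs from the outgroup's state, so for gular pouch the derived state is '0', and for the remaining characters it is '1'.
nectar spur: derived state '1' in L and U only — synapomorphy for {L, U}.
compound eyes: derived state '1' in D, L, P, and U only — synapomorphy for {D, L, P, U}.
All ingroup taxa share the derived state '0' for gular pouch; it defines the ingroup but does not resolve relationships within it.
dermal ossicles: derived state '1' in D and P only — synapomorphy for {D, P}.
Most parsimonious ingroup topology: (C,((U,L),(P,D))).
Changes per character on this tree: nectar spur: 1; compound eyes: 1; gular pouch: 1; dermal ossicles: 1.
Total = 4.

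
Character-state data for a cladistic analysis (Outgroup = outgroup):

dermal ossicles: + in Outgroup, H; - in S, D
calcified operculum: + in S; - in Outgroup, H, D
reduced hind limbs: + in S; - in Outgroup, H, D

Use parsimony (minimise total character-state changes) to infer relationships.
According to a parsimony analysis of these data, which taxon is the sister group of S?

D

Character polarity is set by the outgroup: the derived state is whichever differs from the outgroup's state, so for dermal ossicles the derived state is '-', and for the remaining characters it is '+'.
Only D and S show the derived state '-' for dermal ossicles, supporting them as a clade.
calcified operculum (derived state '+') is unique to S (autapomorphy; uninformative for grouping).
reduced hind limbs (derived state '+') is unique to S (autapomorphy; uninformative for grouping).
Most parsimonious ingroup topology: (H,(S,D)).
S and D form a cherry on this tree, so they are sister taxa.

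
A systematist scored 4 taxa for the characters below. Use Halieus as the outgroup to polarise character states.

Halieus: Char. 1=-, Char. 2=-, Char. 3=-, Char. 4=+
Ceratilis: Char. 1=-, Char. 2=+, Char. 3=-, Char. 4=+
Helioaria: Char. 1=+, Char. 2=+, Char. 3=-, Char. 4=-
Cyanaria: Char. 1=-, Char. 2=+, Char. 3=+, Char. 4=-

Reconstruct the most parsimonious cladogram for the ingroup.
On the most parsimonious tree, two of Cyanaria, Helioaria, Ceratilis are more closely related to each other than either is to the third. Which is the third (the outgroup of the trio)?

Ceratilis

Character polarity is set by the outgroup: the derived state is whichever differs from the outgroup's state, so for Char. 4 the derived state is '-', and for the remaining characters it is '+'.
Char. 1: derived state '+' in Helioaria only — an autapomorphy, so it tells us nothing about relationships among taxa.
Char. 2 (derived state '+') is shared by all ingroup taxa — unites the whole ingroup.
Char. 3: derived state '+' in Cyanaria only — an autapomorphy, so it tells us nothing about relationships among taxa.
Only Cyanaria and Helioaria show the derived state '-' for Char. 4, supporting them as a clade.
Most parsimonious ingroup topology: (Ceratilis,(Helioaria,Cyanaria)).
Helioaria and Cyanaria share a more recent common ancestor with each other than either does with Ceratilis, so Ceratilis is the least closely related of the three.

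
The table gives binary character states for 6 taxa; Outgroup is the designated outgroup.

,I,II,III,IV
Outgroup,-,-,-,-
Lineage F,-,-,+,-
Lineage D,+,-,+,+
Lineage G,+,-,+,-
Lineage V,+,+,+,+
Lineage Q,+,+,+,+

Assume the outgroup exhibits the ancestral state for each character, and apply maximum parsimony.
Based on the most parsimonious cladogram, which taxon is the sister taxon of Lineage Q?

Lineage V

The outgroup has state '-' for every character, so '+' is the derived state throughout.
I (derived state '+') is shared by Lineage D, Lineage G, Lineage Q, and Lineage V — a synapomorphy uniting that clade.
II (derived state '+') is shared by Lineage Q and Lineage V — a synapomorphy uniting that clade.
All ingroup taxa share the derived state '+' for III; it defines the ingroup but does not resolve relationships within it.
IV (derived state '+') is shared by Lineage D, Lineage Q, and Lineage V — a synapomorphy uniting that clade.
Most parsimonious ingroup topology: (Lineage F,((Lineage D,(Lineage V,Lineage Q)),Lineage G)).
Lineage Q and Lineage V form a cherry on this tree, so they are sister taxa.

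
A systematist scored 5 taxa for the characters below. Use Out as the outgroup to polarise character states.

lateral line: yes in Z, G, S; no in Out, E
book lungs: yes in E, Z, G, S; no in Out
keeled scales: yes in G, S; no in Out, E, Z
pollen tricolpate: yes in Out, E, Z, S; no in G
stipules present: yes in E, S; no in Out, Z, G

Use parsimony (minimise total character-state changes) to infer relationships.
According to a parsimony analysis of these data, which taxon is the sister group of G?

S

Character polarity is set by the outgroup: the derived state is whichever differs from the outgroup's state, so for pollen tricolpate the derived state is 'no', and for the remaining characters it is 'yes'.
lateral line: derived state 'yes' in G, S, and Z only — synapomorphy for {G, S, Z}.
book lungs (derived state 'yes') is shared by all ingroup taxa — unites the whole ingroup.
Only G and S show the derived state 'yes' for keeled scales, supporting them as a clade.
pollen tricolpate: derived state 'no' in G only — an autapomorphy, so it tells us nothing about relationships among taxa.
stipules present groups E and S, which is incompatible with the clades supported by the remaining characters; treating it as convergent (homoplasy) costs fewer steps than any alternative tree.
Most parsimonious ingroup topology: (E,(Z,(G,S))).
G and S form a cherry on this tree, so they are sister taxa.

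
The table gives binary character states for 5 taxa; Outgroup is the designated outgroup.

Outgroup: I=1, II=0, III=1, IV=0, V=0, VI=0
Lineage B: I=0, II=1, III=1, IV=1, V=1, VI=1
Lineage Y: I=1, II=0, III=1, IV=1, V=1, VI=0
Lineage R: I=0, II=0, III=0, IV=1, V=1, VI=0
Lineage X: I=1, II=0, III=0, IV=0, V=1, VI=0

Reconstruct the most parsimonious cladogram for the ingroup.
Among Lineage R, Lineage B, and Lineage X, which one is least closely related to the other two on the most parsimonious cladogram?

Character polarity is set by the outgroup: the derived state is whichever differs from the outgroup's state, so for I, III the derived state is '0', and for the remaining characters it is '1'.
Only Lineage B and Lineage R show the derived state '0' for I, supporting them as a clade.
II (derived state '1') is unique to Lineage B (autapomorphy; uninformative for grouping).
III groups Lineage R and Lineage X, which is incompatible with the clades supported by the remaining characters; treating it as convergent (homoplasy) costs fewer steps than any alternative tree.
IV (derived state '1') is shared by Lineage B, Lineage R, and Lineage Y — a synapomorphy uniting that clade.
All ingroup taxa share the derived state '1' for V; it defines the ingroup but does not resolve relationships within it.
VI (derived state '1') is unique to Lineage B (autapomorphy; uninformative for grouping).
Most parsimonious ingroup topology: (Lineage X,((Lineage R,Lineage B),Lineage Y)).
Lineage B and Lineage R share a more recent common ancestor with each other than either does with Lineage X, so Lineage X is the least closely related of the three.

Lineage X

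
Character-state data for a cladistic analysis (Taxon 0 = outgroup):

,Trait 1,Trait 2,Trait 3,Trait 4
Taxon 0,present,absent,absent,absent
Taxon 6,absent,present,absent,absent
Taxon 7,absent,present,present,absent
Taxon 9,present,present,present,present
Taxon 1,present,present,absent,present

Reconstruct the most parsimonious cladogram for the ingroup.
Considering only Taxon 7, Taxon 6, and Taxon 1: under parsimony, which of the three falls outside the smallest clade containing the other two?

Taxon 1

Character polarity is set by the outgroup: the derived state is whichever differs from the outgroup's state, so for Trait 1 the derived state is 'absent', and for the remaining characters it is 'present'.
Only Taxon 6 and Taxon 7 show the derived state 'absent' for Trait 1, supporting them as a clade.
Trait 2 (derived state 'present') is shared by all ingroup taxa — unites the whole ingroup.
Trait 3 groups Taxon 7 and Taxon 9, which is incompatible with the clades supported by the remaining characters; treating it as convergent (homoplasy) costs fewer steps than any alternative tree.
Trait 4: derived state 'present' in Taxon 1 and Taxon 9 only — synapomorphy for {Taxon 1, Taxon 9}.
Most parsimonious ingroup topology: ((Taxon 6,Taxon 7),(Taxon 9,Taxon 1)).
Taxon 6 and Taxon 7 share a more recent common ancestor with each other than either does with Taxon 1, so Taxon 1 is the least closely related of the three.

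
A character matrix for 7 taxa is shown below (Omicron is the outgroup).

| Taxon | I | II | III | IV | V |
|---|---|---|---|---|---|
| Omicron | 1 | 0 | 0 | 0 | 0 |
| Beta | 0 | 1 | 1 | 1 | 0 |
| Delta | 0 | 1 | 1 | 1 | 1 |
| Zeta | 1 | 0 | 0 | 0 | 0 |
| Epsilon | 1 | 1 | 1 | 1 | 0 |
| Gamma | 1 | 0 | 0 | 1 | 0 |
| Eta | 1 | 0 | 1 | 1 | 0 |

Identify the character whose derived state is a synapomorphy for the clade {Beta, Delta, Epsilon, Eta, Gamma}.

IV

Character polarity is set by the outgroup: the derived state is whichever differs from the outgroup's state, so for I the derived state is '0', and for the remaining characters it is '1'.
I (derived state '0') is shared by Beta and Delta — a synapomorphy uniting that clade.
II (derived state '1') is shared by Beta, Delta, and Epsilon — a synapomorphy uniting that clade.
Only Beta, Delta, Epsilon, and Eta show the derived state '1' for III, supporting them as a clade.
IV (derived state '1') is shared by Beta, Delta, Epsilon, Eta, and Gamma — a synapomorphy uniting that clade.
V (derived state '1') is unique to Delta (autapomorphy; uninformative for grouping).
Most parsimonious ingroup topology: (((((Beta,Delta),Epsilon),Eta),Gamma),Zeta).
The clade {Beta, Delta, Epsilon, Eta, Gamma} is supported by IV: its derived state '1' occurs in exactly those taxa and in no other taxon (including the outgroup).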